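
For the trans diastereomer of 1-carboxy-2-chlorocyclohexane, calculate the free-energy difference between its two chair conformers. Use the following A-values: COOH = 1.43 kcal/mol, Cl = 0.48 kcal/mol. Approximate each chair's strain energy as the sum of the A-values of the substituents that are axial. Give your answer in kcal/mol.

C1 and C2 have opposite parity, so for the trans isomer the two substituents are e,e in one chair and a,a in the other.
Chair I (carboxyl axial, chloro axial): E = 1.91 kcal/mol.
Chair II (carboxyl equatorial, chloro equatorial): E = 0.00 kcal/mol.
ΔE = 1.91 − 0.00 = 1.91 kcal/mol; chair II is more stable.

1.91 kcal/mol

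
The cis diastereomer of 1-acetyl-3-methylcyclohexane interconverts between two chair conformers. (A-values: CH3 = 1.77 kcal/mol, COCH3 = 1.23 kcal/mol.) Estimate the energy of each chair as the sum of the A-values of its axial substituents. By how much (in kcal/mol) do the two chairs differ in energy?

C1 and C3 have the same parity, so for the cis isomer the two substituents are e,e in one chair and a,a in the other.
Chair I (methyl axial, acetyl axial): E = 3.00 kcal/mol.
Chair II (methyl equatorial, acetyl equatorial): E = 0.00 kcal/mol.
ΔE = 3.00 − 0.00 = 3.00 kcal/mol; chair II is more stable.

3.00 kcal/mol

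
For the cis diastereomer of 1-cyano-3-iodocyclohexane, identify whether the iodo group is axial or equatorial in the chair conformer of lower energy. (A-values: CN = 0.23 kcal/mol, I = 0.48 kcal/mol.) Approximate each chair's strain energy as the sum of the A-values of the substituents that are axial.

C1 and C3 have the same parity, so for the cis isomer the two substituents are e,e in one chair and a,a in the other.
Chair I (cyano axial, iodo axial): E = 0.71 kcal/mol.
Chair II (cyano equatorial, iodo equatorial): E = 0.00 kcal/mol.
Chair II is the more stable (lower-energy) conformer, and in that chair the iodo group is equatorial.

equatorial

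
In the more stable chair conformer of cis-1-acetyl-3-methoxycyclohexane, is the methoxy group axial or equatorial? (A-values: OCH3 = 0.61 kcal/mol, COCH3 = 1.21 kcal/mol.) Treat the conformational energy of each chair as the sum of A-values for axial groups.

equatorial

C1 and C3 have the same parity, so for the cis isomer the two substituents are e,e in one chair and a,a in the other.
Chair I (methoxy axial, acetyl axial): E = 1.82 kcal/mol.
Chair II (methoxy equatorial, acetyl equatorial): E = 0.00 kcal/mol.
Chair II is the more stable (lower-energy) conformer, and in that chair the methoxy group is equatorial.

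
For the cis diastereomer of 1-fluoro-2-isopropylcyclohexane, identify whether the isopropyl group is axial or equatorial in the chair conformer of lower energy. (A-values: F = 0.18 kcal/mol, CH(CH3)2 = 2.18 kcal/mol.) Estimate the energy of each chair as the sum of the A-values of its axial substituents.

equatorial

C1 and C2 have opposite parity, so for the cis isomer the two substituents are one axial and one equatorial in each chair.
Chair I (fluoro axial, isopropyl equatorial): E = 0.18 kcal/mol.
Chair II (fluoro equatorial, isopropyl axial): E = 2.18 kcal/mol.
Chair I is the more stable (lower-energy) conformer, and in that chair the isopropyl group is equatorial.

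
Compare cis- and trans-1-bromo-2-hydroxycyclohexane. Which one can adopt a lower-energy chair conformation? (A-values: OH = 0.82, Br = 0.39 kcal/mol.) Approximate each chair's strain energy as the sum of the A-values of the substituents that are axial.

trans

At 1,2 positions (parity opposite): cis → (a,e or e,a); trans → (e,e or a,a).
Best chair for cis: E = 0.39 kcal/mol; best chair for trans: E = 0.00 kcal/mol.
The trans isomer is lower by 0.39 kcal/mol.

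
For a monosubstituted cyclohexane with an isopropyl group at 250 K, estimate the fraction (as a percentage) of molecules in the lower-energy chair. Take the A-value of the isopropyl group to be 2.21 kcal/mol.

98.8%

One chair has the isopropyl group axial (E = 2.21 kcal/mol) and the other has it equatorial (E = 0).
ΔG = 2.21 kcal/mol between the two chairs.
K = exp(ΔG/RT) with R = 1.987×10⁻³ kcal mol⁻¹ K⁻¹ and T = 250 K gives K ≈ 85.5.
Fraction in the lower-energy chair = K/(K+1) = 98.8%.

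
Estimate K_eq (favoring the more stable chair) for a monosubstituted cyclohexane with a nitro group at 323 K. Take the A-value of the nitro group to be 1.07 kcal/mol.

K ≈ 5.30

One chair has the nitro group axial (E = 1.07 kcal/mol) and the other has it equatorial (E = 0).
ΔG = 1.07 kcal/mol between the two chairs.
K = exp(ΔG/RT) with R = 1.987×10⁻³ kcal mol⁻¹ K⁻¹ and T = 323 K gives K ≈ 5.3.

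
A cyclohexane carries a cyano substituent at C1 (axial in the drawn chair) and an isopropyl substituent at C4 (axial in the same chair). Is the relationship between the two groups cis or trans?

trans

C1 and C4 have opposite parity, so their axial bonds point in opposite directions.
With opposite-parity carbons, two substituents on the same face are one axial and one equatorial; opposite faces give both axial or both equatorial.
Here the groups are axial/axial → opposite face → trans.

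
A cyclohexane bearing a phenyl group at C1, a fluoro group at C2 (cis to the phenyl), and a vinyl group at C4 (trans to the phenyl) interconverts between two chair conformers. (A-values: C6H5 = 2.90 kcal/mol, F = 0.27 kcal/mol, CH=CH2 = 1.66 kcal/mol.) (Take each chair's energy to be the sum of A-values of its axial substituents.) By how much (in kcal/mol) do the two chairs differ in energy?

4.29 kcal/mol

Chair I (phenyl axial, fluoro equatorial, vinyl axial): E = 4.56 kcal/mol.
Chair II (phenyl equatorial, fluoro axial, vinyl equatorial): E = 0.27 kcal/mol.
ΔE = 4.56 − 0.27 = 4.29 kcal/mol; chair II is more stable.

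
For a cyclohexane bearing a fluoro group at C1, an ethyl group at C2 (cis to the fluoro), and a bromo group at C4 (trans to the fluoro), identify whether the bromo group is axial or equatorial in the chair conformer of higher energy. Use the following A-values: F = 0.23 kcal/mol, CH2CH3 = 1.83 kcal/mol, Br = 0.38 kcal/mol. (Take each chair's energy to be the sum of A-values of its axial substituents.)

Chair I (fluoro axial, ethyl equatorial, bromo axial): E = 0.61 kcal/mol.
Chair II (fluoro equatorial, ethyl axial, bromo equatorial): E = 1.83 kcal/mol.
Chair II is the less stable (higher-energy) conformer, and in that chair the bromo group is equatorial.

equatorial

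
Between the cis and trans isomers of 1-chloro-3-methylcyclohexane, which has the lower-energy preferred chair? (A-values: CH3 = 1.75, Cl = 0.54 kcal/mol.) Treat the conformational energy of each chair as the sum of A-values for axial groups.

At 1,3 positions (parity same): cis → (e,e or a,a); trans → (a,e or e,a).
Best chair for cis: E = 0.00 kcal/mol; best chair for trans: E = 0.54 kcal/mol.
The cis isomer is lower by 0.54 kcal/mol.

cis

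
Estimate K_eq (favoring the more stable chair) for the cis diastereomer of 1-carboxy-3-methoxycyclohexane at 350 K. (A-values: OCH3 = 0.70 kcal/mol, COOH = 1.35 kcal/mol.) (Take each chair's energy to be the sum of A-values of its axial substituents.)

K ≈ 19.1

C1 and C3 have the same parity, so for the cis isomer the two substituents are e,e in one chair and a,a in the other.
Chair I (methoxy axial, carboxyl axial): E = 2.05 kcal/mol; chair II (methoxy equatorial, carboxyl equatorial): E = 0.00 kcal/mol.
ΔG = 2.05 kcal/mol between the two chairs.
K = exp(ΔG/RT) with R = 1.987×10⁻³ kcal mol⁻¹ K⁻¹ and T = 350 K gives K ≈ 19.1.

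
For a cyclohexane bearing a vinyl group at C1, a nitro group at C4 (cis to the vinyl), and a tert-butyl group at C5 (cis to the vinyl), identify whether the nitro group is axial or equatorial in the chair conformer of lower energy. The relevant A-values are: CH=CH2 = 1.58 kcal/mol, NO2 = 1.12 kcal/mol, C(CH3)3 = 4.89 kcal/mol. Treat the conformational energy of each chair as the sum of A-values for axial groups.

Chair I (vinyl axial, nitro equatorial, tert-butyl axial): E = 6.47 kcal/mol.
Chair II (vinyl equatorial, nitro axial, tert-butyl equatorial): E = 1.12 kcal/mol.
Chair II is the more stable (lower-energy) conformer, and in that chair the nitro group is axial.

axial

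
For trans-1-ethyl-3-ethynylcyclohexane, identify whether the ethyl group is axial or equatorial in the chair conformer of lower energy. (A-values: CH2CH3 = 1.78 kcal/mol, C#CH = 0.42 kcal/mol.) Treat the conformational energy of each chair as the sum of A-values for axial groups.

C1 and C3 have the same parity, so for the trans isomer the two substituents are one axial and one equatorial in each chair.
Chair I (ethyl axial, ethynyl equatorial): E = 1.78 kcal/mol.
Chair II (ethyl equatorial, ethynyl axial): E = 0.42 kcal/mol.
Chair II is the more stable (lower-energy) conformer, and in that chair the ethyl group is equatorial.

equatorial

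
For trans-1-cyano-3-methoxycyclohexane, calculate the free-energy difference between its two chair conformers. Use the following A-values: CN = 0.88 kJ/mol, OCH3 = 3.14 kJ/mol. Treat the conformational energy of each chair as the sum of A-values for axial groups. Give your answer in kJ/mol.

C1 and C3 have the same parity, so for the trans isomer the two substituents are one axial and one equatorial in each chair.
Chair I (cyano axial, methoxy equatorial): E = 0.88 kJ/mol.
Chair II (cyano equatorial, methoxy axial): E = 3.14 kJ/mol.
ΔE = 3.14 − 0.88 = 2.26 kJ/mol; chair I is more stable.

2.26 kJ/mol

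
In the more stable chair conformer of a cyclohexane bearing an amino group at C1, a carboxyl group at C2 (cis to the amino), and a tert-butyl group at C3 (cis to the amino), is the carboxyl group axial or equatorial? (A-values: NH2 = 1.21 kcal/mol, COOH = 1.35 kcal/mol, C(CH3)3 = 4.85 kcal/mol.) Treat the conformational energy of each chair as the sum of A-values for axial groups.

axial

Chair I (amino axial, carboxyl equatorial, tert-butyl axial): E = 6.06 kcal/mol.
Chair II (amino equatorial, carboxyl axial, tert-butyl equatorial): E = 1.35 kcal/mol.
Chair II is the more stable (lower-energy) conformer, and in that chair the carboxyl group is axial.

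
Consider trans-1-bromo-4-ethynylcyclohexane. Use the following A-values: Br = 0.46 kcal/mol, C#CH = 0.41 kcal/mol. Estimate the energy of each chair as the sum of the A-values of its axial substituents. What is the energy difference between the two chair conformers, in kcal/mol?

C1 and C4 have opposite parity, so for the trans isomer the two substituents are e,e in one chair and a,a in the other.
Chair I (bromo axial, ethynyl axial): E = 0.87 kcal/mol.
Chair II (bromo equatorial, ethynyl equatorial): E = 0.00 kcal/mol.
ΔE = 0.87 − 0.00 = 0.87 kcal/mol; chair II is more stable.

0.87 kcal/mol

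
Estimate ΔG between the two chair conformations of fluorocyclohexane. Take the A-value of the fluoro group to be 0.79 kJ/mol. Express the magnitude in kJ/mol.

A monosubstituted cyclohexane has one chair with the fluoro group axial (E = A = 0.79 kJ/mol) and one with it equatorial (E = 0).
ΔE = 0.79 − 0 = 0.79 kJ/mol.

0.79 kJ/mol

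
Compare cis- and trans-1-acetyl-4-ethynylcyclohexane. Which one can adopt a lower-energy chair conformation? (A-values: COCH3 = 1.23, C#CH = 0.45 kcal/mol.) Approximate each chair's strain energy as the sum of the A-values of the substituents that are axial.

At 1,4 positions (parity opposite): cis → (a,e or e,a); trans → (e,e or a,a).
Best chair for cis: E = 0.45 kcal/mol; best chair for trans: E = 0.00 kcal/mol.
The trans isomer is lower by 0.45 kcal/mol.

trans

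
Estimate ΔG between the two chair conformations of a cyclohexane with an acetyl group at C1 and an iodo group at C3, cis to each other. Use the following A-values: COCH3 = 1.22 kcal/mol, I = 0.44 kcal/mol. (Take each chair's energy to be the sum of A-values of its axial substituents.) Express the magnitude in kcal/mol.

1.66 kcal/mol

C1 and C3 have the same parity, so for the cis isomer the two substituents are e,e in one chair and a,a in the other.
Chair I (acetyl axial, iodo axial): E = 1.66 kcal/mol.
Chair II (acetyl equatorial, iodo equatorial): E = 0.00 kcal/mol.
ΔE = 1.66 − 0.00 = 1.66 kcal/mol; chair II is more stable.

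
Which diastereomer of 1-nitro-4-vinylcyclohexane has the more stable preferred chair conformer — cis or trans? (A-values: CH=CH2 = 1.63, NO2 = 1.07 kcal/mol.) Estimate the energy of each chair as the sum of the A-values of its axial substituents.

trans

At 1,4 positions (parity opposite): cis → (a,e or e,a); trans → (e,e or a,a).
Best chair for cis: E = 1.07 kcal/mol; best chair for trans: E = 0.00 kcal/mol.
The trans isomer is lower by 1.07 kcal/mol.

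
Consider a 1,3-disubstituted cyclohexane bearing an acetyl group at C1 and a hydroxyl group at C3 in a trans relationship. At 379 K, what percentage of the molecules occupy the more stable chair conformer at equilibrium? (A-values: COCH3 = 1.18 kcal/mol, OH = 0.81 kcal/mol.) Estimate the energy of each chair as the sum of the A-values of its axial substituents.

C1 and C3 have the same parity, so for the trans isomer the two substituents are one axial and one equatorial in each chair.
Chair I (acetyl axial, hydroxyl equatorial): E = 1.18 kcal/mol; chair II (acetyl equatorial, hydroxyl axial): E = 0.81 kcal/mol.
ΔG = 0.37 kcal/mol between the two chairs.
K = exp(ΔG/RT) with R = 1.987×10⁻³ kcal mol⁻¹ K⁻¹ and T = 379 K gives K ≈ 1.63.
Fraction in the lower-energy chair = K/(K+1) = 62.0%.

62.0%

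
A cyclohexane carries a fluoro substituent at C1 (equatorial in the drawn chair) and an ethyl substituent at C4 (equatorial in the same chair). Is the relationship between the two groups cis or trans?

trans

C1 and C4 have opposite parity, so their axial bonds point in opposite directions.
With opposite-parity carbons, two substituents on the same face are one axial and one equatorial; opposite faces give both axial or both equatorial.
Here the groups are equatorial/equatorial → opposite face → trans.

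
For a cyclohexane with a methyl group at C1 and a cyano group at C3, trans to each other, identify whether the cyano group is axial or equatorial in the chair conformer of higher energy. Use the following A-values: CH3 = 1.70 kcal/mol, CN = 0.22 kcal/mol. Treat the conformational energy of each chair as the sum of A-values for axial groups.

C1 and C3 have the same parity, so for the trans isomer the two substituents are one axial and one equatorial in each chair.
Chair I (methyl axial, cyano equatorial): E = 1.70 kcal/mol.
Chair II (methyl equatorial, cyano axial): E = 0.22 kcal/mol.
Chair I is the less stable (higher-energy) conformer, and in that chair the cyano group is equatorial.

equatorial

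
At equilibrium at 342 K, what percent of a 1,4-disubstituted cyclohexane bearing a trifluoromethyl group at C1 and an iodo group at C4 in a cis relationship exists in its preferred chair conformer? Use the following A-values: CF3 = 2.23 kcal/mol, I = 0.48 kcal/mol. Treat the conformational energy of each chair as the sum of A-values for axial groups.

92.9%

C1 and C4 have opposite parity, so for the cis isomer the two substituents are one axial and one equatorial in each chair.
Chair I (trifluoromethyl axial, iodo equatorial): E = 2.23 kcal/mol; chair II (trifluoromethyl equatorial, iodo axial): E = 0.48 kcal/mol.
ΔG = 1.75 kcal/mol between the two chairs.
K = exp(ΔG/RT) with R = 1.987×10⁻³ kcal mol⁻¹ K⁻¹ and T = 342 K gives K ≈ 13.1.
Fraction in the lower-energy chair = K/(K+1) = 92.9%.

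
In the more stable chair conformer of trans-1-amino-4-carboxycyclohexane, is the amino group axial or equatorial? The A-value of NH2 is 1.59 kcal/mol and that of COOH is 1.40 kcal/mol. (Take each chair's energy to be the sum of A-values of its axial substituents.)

C1 and C4 have opposite parity, so for the trans isomer the two substituents are e,e in one chair and a,a in the other.
Chair I (amino axial, carboxyl axial): E = 2.99 kcal/mol.
Chair II (amino equatorial, carboxyl equatorial): E = 0.00 kcal/mol.
Chair II is the more stable (lower-energy) conformer, and in that chair the amino group is equatorial.

equatorial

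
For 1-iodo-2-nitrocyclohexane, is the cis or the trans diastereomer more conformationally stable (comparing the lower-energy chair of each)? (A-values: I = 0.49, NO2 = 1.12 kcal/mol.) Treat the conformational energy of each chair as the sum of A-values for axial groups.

At 1,2 positions (parity opposite): cis → (a,e or e,a); trans → (e,e or a,a).
Best chair for cis: E = 0.49 kcal/mol; best chair for trans: E = 0.00 kcal/mol.
The trans isomer is lower by 0.49 kcal/mol.

trans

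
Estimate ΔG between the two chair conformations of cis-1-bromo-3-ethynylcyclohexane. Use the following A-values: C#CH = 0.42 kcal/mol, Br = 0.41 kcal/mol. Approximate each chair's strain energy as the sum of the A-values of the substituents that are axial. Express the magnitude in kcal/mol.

0.83 kcal/mol

C1 and C3 have the same parity, so for the cis isomer the two substituents are e,e in one chair and a,a in the other.
Chair I (ethynyl axial, bromo axial): E = 0.83 kcal/mol.
Chair II (ethynyl equatorial, bromo equatorial): E = 0.00 kcal/mol.
ΔE = 0.83 − 0.00 = 0.83 kcal/mol; chair II is more stable.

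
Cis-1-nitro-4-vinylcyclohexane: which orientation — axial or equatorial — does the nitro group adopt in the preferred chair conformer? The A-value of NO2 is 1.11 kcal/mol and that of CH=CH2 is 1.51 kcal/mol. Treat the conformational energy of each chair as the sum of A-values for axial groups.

C1 and C4 have opposite parity, so for the cis isomer the two substituents are one axial and one equatorial in each chair.
Chair I (nitro axial, vinyl equatorial): E = 1.11 kcal/mol.
Chair II (nitro equatorial, vinyl axial): E = 1.51 kcal/mol.
Chair I is the more stable (lower-energy) conformer, and in that chair the nitro group is axial.

axial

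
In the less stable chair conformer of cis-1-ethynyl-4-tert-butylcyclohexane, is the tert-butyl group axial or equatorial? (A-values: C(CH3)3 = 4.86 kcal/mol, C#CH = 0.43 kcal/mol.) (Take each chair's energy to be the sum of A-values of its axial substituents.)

axial

C1 and C4 have opposite parity, so for the cis isomer the two substituents are one axial and one equatorial in each chair.
Chair I (tert-butyl axial, ethynyl equatorial): E = 4.86 kcal/mol.
Chair II (tert-butyl equatorial, ethynyl axial): E = 0.43 kcal/mol.
Chair I is the less stable (higher-energy) conformer, and in that chair the tert-butyl group is axial.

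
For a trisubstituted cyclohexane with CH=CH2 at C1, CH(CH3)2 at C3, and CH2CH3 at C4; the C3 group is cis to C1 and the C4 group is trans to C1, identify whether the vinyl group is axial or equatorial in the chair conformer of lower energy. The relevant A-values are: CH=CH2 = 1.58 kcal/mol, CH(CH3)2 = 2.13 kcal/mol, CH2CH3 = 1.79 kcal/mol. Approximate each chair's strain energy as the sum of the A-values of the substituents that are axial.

equatorial

Chair I (vinyl axial, isopropyl axial, ethyl axial): E = 5.50 kcal/mol.
Chair II (vinyl equatorial, isopropyl equatorial, ethyl equatorial): E = 0.00 kcal/mol.
Chair II is the more stable (lower-energy) conformer, and in that chair the vinyl group is equatorial.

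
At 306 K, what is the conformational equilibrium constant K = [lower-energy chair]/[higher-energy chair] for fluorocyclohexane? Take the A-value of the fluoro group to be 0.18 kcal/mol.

One chair has the fluoro group axial (E = 0.18 kcal/mol) and the other has it equatorial (E = 0).
ΔG = 0.18 kcal/mol between the two chairs.
K = exp(ΔG/RT) with R = 1.987×10⁻³ kcal mol⁻¹ K⁻¹ and T = 306 K gives K ≈ 1.34.

K ≈ 1.34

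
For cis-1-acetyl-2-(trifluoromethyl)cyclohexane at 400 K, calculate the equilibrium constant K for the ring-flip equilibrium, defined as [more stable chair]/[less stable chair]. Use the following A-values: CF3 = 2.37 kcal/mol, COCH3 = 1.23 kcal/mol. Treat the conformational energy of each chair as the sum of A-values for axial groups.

K ≈ 4.20

C1 and C2 have opposite parity, so for the cis isomer the two substituents are one axial and one equatorial in each chair.
Chair I (trifluoromethyl axial, acetyl equatorial): E = 2.37 kcal/mol; chair II (trifluoromethyl equatorial, acetyl axial): E = 1.23 kcal/mol.
ΔG = 1.14 kcal/mol between the two chairs.
K = exp(ΔG/RT) with R = 1.987×10⁻³ kcal mol⁻¹ K⁻¹ and T = 400 K gives K ≈ 4.2.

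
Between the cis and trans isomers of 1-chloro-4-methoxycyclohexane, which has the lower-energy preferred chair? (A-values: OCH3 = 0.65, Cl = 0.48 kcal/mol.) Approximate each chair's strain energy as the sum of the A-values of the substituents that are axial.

trans

At 1,4 positions (parity opposite): cis → (a,e or e,a); trans → (e,e or a,a).
Best chair for cis: E = 0.48 kcal/mol; best chair for trans: E = 0.00 kcal/mol.
The trans isomer is lower by 0.48 kcal/mol.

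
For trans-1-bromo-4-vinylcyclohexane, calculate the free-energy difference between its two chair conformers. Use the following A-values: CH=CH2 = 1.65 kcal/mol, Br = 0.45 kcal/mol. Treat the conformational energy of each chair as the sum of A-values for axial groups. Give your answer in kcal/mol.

2.10 kcal/mol

C1 and C4 have opposite parity, so for the trans isomer the two substituents are e,e in one chair and a,a in the other.
Chair I (vinyl axial, bromo axial): E = 2.10 kcal/mol.
Chair II (vinyl equatorial, bromo equatorial): E = 0.00 kcal/mol.
ΔE = 2.10 − 0.00 = 2.10 kcal/mol; chair II is more stable.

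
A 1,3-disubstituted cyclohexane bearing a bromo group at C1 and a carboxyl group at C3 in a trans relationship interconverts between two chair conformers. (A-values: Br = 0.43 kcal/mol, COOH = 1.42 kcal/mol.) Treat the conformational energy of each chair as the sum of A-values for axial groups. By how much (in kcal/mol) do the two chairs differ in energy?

C1 and C3 have the same parity, so for the trans isomer the two substituents are one axial and one equatorial in each chair.
Chair I (bromo axial, carboxyl equatorial): E = 0.43 kcal/mol.
Chair II (bromo equatorial, carboxyl axial): E = 1.42 kcal/mol.
ΔE = 1.42 − 0.43 = 0.99 kcal/mol; chair I is more stable.

0.99 kcal/mol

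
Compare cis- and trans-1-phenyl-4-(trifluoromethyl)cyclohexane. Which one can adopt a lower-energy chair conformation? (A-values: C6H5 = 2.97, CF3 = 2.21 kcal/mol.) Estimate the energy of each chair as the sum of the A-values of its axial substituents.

At 1,4 positions (parity opposite): cis → (a,e or e,a); trans → (e,e or a,a).
Best chair for cis: E = 2.21 kcal/mol; best chair for trans: E = 0.00 kcal/mol.
The trans isomer is lower by 2.21 kcal/mol.

trans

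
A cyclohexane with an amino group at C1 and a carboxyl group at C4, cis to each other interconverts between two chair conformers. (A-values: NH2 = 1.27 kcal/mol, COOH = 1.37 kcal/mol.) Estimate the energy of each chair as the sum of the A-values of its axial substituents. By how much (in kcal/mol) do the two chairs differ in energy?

C1 and C4 have opposite parity, so for the cis isomer the two substituents are one axial and one equatorial in each chair.
Chair I (amino axial, carboxyl equatorial): E = 1.27 kcal/mol.
Chair II (amino equatorial, carboxyl axial): E = 1.37 kcal/mol.
ΔE = 1.37 − 1.27 = 0.10 kcal/mol; chair I is more stable.

0.10 kcal/mol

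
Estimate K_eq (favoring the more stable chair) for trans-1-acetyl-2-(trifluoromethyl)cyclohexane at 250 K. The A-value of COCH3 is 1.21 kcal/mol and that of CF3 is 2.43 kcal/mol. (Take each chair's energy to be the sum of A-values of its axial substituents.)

C1 and C2 have opposite parity, so for the trans isomer the two substituents are e,e in one chair and a,a in the other.
Chair I (acetyl axial, trifluoromethyl axial): E = 3.64 kcal/mol; chair II (acetyl equatorial, trifluoromethyl equatorial): E = 0.00 kcal/mol.
ΔG = 3.64 kcal/mol between the two chairs.
K = exp(ΔG/RT) with R = 1.987×10⁻³ kcal mol⁻¹ K⁻¹ and T = 250 K gives K ≈ 1.52e+03.

K ≈ 1522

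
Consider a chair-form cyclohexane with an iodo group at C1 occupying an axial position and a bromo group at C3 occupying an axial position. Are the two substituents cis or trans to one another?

C1 and C3 have the same parity, so their axial bonds point in the same direction.
With same-parity carbons, two substituents on the same face are both axial or both equatorial; opposite faces give one of each.
Here the groups are axial/axial → same face → cis.

cis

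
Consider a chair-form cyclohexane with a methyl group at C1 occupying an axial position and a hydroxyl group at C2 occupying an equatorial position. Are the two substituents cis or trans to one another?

C1 and C2 have opposite parity, so their axial bonds point in opposite directions.
With opposite-parity carbons, two substituents on the same face are one axial and one equatorial; opposite faces give both axial or both equatorial.
Here the groups are axial/equatorial → same face → cis.

cis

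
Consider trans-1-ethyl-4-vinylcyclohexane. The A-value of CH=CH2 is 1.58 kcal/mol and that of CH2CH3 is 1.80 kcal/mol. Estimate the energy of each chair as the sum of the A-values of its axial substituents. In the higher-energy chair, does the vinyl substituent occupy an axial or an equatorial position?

axial

C1 and C4 have opposite parity, so for the trans isomer the two substituents are e,e in one chair and a,a in the other.
Chair I (vinyl axial, ethyl axial): E = 3.38 kcal/mol.
Chair II (vinyl equatorial, ethyl equatorial): E = 0.00 kcal/mol.
Chair I is the less stable (higher-energy) conformer, and in that chair the vinyl group is axial.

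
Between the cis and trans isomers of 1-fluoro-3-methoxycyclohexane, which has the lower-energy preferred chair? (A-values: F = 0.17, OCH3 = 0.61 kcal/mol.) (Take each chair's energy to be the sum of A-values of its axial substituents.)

At 1,3 positions (parity same): cis → (e,e or a,a); trans → (a,e or e,a).
Best chair for cis: E = 0.00 kcal/mol; best chair for trans: E = 0.17 kcal/mol.
The cis isomer is lower by 0.17 kcal/mol.

cis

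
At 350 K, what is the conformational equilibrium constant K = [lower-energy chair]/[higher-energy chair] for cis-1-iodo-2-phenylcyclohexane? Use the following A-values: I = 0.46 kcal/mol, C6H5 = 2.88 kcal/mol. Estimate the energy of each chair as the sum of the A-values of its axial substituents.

K ≈ 32.5

C1 and C2 have opposite parity, so for the cis isomer the two substituents are one axial and one equatorial in each chair.
Chair I (iodo axial, phenyl equatorial): E = 0.46 kcal/mol; chair II (iodo equatorial, phenyl axial): E = 2.88 kcal/mol.
ΔG = 2.42 kcal/mol between the two chairs.
K = exp(ΔG/RT) with R = 1.987×10⁻³ kcal mol⁻¹ K⁻¹ and T = 350 K gives K ≈ 32.5.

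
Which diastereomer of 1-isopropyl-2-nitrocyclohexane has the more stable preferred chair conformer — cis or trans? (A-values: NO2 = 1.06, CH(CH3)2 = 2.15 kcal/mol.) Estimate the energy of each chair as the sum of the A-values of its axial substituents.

trans

At 1,2 positions (parity opposite): cis → (a,e or e,a); trans → (e,e or a,a).
Best chair for cis: E = 1.06 kcal/mol; best chair for trans: E = 0.00 kcal/mol.
The trans isomer is lower by 1.06 kcal/mol.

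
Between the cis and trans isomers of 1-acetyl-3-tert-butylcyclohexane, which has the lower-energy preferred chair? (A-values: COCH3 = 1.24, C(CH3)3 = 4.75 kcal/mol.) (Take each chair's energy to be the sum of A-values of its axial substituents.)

cis

At 1,3 positions (parity same): cis → (e,e or a,a); trans → (a,e or e,a).
Best chair for cis: E = 0.00 kcal/mol; best chair for trans: E = 1.24 kcal/mol.
The cis isomer is lower by 1.24 kcal/mol.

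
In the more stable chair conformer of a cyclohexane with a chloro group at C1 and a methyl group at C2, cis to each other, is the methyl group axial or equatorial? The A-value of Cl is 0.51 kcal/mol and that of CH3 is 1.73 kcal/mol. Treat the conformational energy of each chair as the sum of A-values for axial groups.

C1 and C2 have opposite parity, so for the cis isomer the two substituents are one axial and one equatorial in each chair.
Chair I (chloro axial, methyl equatorial): E = 0.51 kcal/mol.
Chair II (chloro equatorial, methyl axial): E = 1.73 kcal/mol.
Chair I is the more stable (lower-energy) conformer, and in that chair the methyl group is equatorial.

equatorial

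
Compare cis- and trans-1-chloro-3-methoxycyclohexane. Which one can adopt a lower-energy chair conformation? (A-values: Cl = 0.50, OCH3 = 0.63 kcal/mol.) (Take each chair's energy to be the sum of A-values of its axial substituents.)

cis

At 1,3 positions (parity same): cis → (e,e or a,a); trans → (a,e or e,a).
Best chair for cis: E = 0.00 kcal/mol; best chair for trans: E = 0.50 kcal/mol.
The cis isomer is lower by 0.50 kcal/mol.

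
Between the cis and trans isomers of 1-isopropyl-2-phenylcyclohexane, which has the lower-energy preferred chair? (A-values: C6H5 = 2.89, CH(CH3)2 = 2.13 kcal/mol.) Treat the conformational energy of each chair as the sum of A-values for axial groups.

trans

At 1,2 positions (parity opposite): cis → (a,e or e,a); trans → (e,e or a,a).
Best chair for cis: E = 2.13 kcal/mol; best chair for trans: E = 0.00 kcal/mol.
The trans isomer is lower by 2.13 kcal/mol.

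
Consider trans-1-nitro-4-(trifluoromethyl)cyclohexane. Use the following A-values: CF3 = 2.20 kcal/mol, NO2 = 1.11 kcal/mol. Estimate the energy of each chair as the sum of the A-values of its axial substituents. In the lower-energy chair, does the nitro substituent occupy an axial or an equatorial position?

equatorial

C1 and C4 have opposite parity, so for the trans isomer the two substituents are e,e in one chair and a,a in the other.
Chair I (trifluoromethyl axial, nitro axial): E = 3.31 kcal/mol.
Chair II (trifluoromethyl equatorial, nitro equatorial): E = 0.00 kcal/mol.
Chair II is the more stable (lower-energy) conformer, and in that chair the nitro group is equatorial.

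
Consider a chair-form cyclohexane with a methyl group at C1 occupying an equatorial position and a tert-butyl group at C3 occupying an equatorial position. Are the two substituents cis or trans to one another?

cis

C1 and C3 have the same parity, so their axial bonds point in the same direction.
With same-parity carbons, two substituents on the same face are both axial or both equatorial; opposite faces give one of each.
Here the groups are equatorial/equatorial → same face → cis.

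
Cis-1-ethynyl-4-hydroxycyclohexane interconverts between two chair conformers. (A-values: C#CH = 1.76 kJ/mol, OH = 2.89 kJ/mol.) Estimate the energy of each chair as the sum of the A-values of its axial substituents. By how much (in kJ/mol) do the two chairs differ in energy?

1.13 kJ/mol

C1 and C4 have opposite parity, so for the cis isomer the two substituents are one axial and one equatorial in each chair.
Chair I (ethynyl axial, hydroxyl equatorial): E = 1.76 kJ/mol.
Chair II (ethynyl equatorial, hydroxyl axial): E = 2.89 kJ/mol.
ΔE = 2.89 − 1.76 = 1.13 kJ/mol; chair I is more stable.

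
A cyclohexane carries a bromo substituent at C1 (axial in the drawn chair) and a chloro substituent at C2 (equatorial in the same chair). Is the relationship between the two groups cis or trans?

C1 and C2 have opposite parity, so their axial bonds point in opposite directions.
With opposite-parity carbons, two substituents on the same face are one axial and one equatorial; opposite faces give both axial or both equatorial.
Here the groups are axial/equatorial → same face → cis.

cis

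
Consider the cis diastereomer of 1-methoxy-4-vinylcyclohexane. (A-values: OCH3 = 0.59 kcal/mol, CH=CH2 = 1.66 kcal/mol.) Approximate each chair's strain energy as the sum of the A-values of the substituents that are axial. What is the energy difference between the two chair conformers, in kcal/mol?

C1 and C4 have opposite parity, so for the cis isomer the two substituents are one axial and one equatorial in each chair.
Chair I (methoxy axial, vinyl equatorial): E = 0.59 kcal/mol.
Chair II (methoxy equatorial, vinyl axial): E = 1.66 kcal/mol.
ΔE = 1.66 − 0.59 = 1.07 kcal/mol; chair I is more stable.

1.07 kcal/mol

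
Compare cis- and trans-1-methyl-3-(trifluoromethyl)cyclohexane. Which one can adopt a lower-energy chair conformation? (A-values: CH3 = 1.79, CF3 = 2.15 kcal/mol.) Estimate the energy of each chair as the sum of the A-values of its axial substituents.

At 1,3 positions (parity same): cis → (e,e or a,a); trans → (a,e or e,a).
Best chair for cis: E = 0.00 kcal/mol; best chair for trans: E = 1.79 kcal/mol.
The cis isomer is lower by 1.79 kcal/mol.

cis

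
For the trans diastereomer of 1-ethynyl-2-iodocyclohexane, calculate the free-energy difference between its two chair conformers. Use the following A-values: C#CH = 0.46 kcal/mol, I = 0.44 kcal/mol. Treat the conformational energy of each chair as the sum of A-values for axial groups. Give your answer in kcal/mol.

C1 and C2 have opposite parity, so for the trans isomer the two substituents are e,e in one chair and a,a in the other.
Chair I (ethynyl axial, iodo axial): E = 0.90 kcal/mol.
Chair II (ethynyl equatorial, iodo equatorial): E = 0.00 kcal/mol.
ΔE = 0.90 − 0.00 = 0.90 kcal/mol; chair II is more stable.

0.90 kcal/mol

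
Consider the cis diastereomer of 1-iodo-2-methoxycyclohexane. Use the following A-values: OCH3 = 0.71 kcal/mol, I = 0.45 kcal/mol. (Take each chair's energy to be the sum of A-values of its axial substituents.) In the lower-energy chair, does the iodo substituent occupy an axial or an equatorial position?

C1 and C2 have opposite parity, so for the cis isomer the two substituents are one axial and one equatorial in each chair.
Chair I (methoxy axial, iodo equatorial): E = 0.71 kcal/mol.
Chair II (methoxy equatorial, iodo axial): E = 0.45 kcal/mol.
Chair II is the more stable (lower-energy) conformer, and in that chair the iodo group is axial.

axial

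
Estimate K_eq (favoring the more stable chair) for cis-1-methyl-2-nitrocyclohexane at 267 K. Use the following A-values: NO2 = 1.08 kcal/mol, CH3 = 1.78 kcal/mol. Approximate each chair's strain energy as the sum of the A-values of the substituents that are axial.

K ≈ 3.74

C1 and C2 have opposite parity, so for the cis isomer the two substituents are one axial and one equatorial in each chair.
Chair I (nitro axial, methyl equatorial): E = 1.08 kcal/mol; chair II (nitro equatorial, methyl axial): E = 1.78 kcal/mol.
ΔG = 0.70 kcal/mol between the two chairs.
K = exp(ΔG/RT) with R = 1.987×10⁻³ kcal mol⁻¹ K⁻¹ and T = 267 K gives K ≈ 3.74.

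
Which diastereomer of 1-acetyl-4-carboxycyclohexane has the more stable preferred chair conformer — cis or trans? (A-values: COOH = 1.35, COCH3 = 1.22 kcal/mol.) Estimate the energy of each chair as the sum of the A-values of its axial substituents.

At 1,4 positions (parity opposite): cis → (a,e or e,a); trans → (e,e or a,a).
Best chair for cis: E = 1.22 kcal/mol; best chair for trans: E = 0.00 kcal/mol.
The trans isomer is lower by 1.22 kcal/mol.

trans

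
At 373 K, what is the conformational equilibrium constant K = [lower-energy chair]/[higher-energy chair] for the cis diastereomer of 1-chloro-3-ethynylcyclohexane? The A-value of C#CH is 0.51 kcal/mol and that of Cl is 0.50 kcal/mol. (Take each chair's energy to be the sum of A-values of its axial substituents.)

C1 and C3 have the same parity, so for the cis isomer the two substituents are e,e in one chair and a,a in the other.
Chair I (ethynyl axial, chloro axial): E = 1.01 kcal/mol; chair II (ethynyl equatorial, chloro equatorial): E = 0.00 kcal/mol.
ΔG = 1.01 kcal/mol between the two chairs.
K = exp(ΔG/RT) with R = 1.987×10⁻³ kcal mol⁻¹ K⁻¹ and T = 373 K gives K ≈ 3.91.

K ≈ 3.91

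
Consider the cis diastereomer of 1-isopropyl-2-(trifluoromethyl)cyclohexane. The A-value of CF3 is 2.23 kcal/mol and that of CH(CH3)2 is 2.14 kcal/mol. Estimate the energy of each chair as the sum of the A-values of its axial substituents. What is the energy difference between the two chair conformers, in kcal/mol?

C1 and C2 have opposite parity, so for the cis isomer the two substituents are one axial and one equatorial in each chair.
Chair I (trifluoromethyl axial, isopropyl equatorial): E = 2.23 kcal/mol.
Chair II (trifluoromethyl equatorial, isopropyl axial): E = 2.14 kcal/mol.
ΔE = 2.23 − 2.14 = 0.09 kcal/mol; chair II is more stable.

0.09 kcal/mol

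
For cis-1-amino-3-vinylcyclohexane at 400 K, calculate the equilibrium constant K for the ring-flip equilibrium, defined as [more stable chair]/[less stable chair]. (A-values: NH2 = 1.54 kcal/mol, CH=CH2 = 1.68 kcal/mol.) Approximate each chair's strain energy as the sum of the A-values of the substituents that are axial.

K ≈ 57.5

C1 and C3 have the same parity, so for the cis isomer the two substituents are e,e in one chair and a,a in the other.
Chair I (amino axial, vinyl axial): E = 3.22 kcal/mol; chair II (amino equatorial, vinyl equatorial): E = 0.00 kcal/mol.
ΔG = 3.22 kcal/mol between the two chairs.
K = exp(ΔG/RT) with R = 1.987×10⁻³ kcal mol⁻¹ K⁻¹ and T = 400 K gives K ≈ 57.5.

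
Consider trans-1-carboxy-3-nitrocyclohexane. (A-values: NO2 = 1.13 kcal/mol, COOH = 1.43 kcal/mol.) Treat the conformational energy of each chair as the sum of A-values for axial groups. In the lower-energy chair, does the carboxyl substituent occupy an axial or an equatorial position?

C1 and C3 have the same parity, so for the trans isomer the two substituents are one axial and one equatorial in each chair.
Chair I (nitro axial, carboxyl equatorial): E = 1.13 kcal/mol.
Chair II (nitro equatorial, carboxyl axial): E = 1.43 kcal/mol.
Chair I is the more stable (lower-energy) conformer, and in that chair the carboxyl group is equatorial.

equatorial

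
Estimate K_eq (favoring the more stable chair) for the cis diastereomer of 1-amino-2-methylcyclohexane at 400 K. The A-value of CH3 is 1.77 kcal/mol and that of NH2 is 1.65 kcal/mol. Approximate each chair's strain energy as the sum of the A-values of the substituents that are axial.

C1 and C2 have opposite parity, so for the cis isomer the two substituents are one axial and one equatorial in each chair.
Chair I (methyl axial, amino equatorial): E = 1.77 kcal/mol; chair II (methyl equatorial, amino axial): E = 1.65 kcal/mol.
ΔG = 0.12 kcal/mol between the two chairs.
K = exp(ΔG/RT) with R = 1.987×10⁻³ kcal mol⁻¹ K⁻¹ and T = 400 K gives K ≈ 1.16.

K ≈ 1.16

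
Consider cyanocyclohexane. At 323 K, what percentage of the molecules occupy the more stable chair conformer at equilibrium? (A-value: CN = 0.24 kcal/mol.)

59.2%

One chair has the cyano group axial (E = 0.24 kcal/mol) and the other has it equatorial (E = 0).
ΔG = 0.24 kcal/mol between the two chairs.
K = exp(ΔG/RT) with R = 1.987×10⁻³ kcal mol⁻¹ K⁻¹ and T = 323 K gives K ≈ 1.45.
Fraction in the lower-energy chair = K/(K+1) = 59.2%.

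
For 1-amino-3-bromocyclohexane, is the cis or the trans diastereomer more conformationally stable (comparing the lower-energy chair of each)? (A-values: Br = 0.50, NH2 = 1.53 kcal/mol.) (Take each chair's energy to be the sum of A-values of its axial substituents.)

cis

At 1,3 positions (parity same): cis → (e,e or a,a); trans → (a,e or e,a).
Best chair for cis: E = 0.00 kcal/mol; best chair for trans: E = 0.50 kcal/mol.
The cis isomer is lower by 0.50 kcal/mol.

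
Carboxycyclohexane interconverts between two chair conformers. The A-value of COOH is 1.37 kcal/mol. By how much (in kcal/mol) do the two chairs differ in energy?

A monosubstituted cyclohexane has one chair with the carboxyl group axial (E = A = 1.37 kcal/mol) and one with it equatorial (E = 0).
ΔE = 1.37 − 0 = 1.37 kcal/mol.

1.37 kcal/mol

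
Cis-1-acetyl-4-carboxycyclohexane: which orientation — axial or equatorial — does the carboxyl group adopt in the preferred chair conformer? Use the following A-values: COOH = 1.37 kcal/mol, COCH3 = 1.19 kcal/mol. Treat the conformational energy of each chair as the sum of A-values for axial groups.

C1 and C4 have opposite parity, so for the cis isomer the two substituents are one axial and one equatorial in each chair.
Chair I (carboxyl axial, acetyl equatorial): E = 1.37 kcal/mol.
Chair II (carboxyl equatorial, acetyl axial): E = 1.19 kcal/mol.
Chair II is the more stable (lower-energy) conformer, and in that chair the carboxyl group is equatorial.

equatorial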